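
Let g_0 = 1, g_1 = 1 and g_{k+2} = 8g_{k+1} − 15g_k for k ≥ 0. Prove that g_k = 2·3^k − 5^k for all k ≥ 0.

Base cases: g_0 = 1 and 2·3^0 − 5^0 = 1; g_1 = 1 and 2·3^1 − 5^1 = 1.
Assume g_j = 2·3^j − 5^j for all 0 ≤ j ≤ m, where m ≥ 1.
Then g_{m+1} = 8g_m − 15g_{m−1} = 8·(2·3^m − 5^m) − 15·(2·3^{m−1} − 5^{m−1}) = 2·(8·3 − 15)3^{m−1} − (8·5 − 15)5^{m−1} = 18·3^{m−1} − 25·5^{m−1} = 2·3^{m+1} − 5^{m+1}.
By strong induction, g_k = 2·3^k − 5^k for all k ≥ 0.

g_k = 2·3^k − 5^k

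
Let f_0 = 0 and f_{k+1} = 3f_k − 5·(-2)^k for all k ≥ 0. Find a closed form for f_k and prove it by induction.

Claim: f_k = -3^k + (-2)^k.

Base case: f_0 = 0, and -3^0 + (-2)^0 = -1 + 1 = 0.
Assume f_j = -3^j + (-2)^j for some j ≥ 0.
Then f_{j+1} = 3f_j − 5·(-2)^j = 3·(-3^j + (-2)^j) − 5·(-2)^j = -3^{j+1} + 3·(-2)^j − 5·(-2)^j = -3^{j+1} − 2·(-2)^j = -3^{j+1} + (-2)^{j+1}.
By induction, f_k = -3^k + (-2)^k for all k ≥ 0.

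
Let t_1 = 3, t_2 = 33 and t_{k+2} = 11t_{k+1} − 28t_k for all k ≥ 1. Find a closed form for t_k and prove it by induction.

Claim: t_k = -4^k + 7^k.

Base cases: t_1 = 3 and -4^1 + 7^1 = 3; t_2 = 33 and -4^2 + 7^2 = 33.
Assume t_i = -4^i + 7^i for all 1 ≤ i ≤ j, where j ≥ 2.
Then t_{j+1} = 11t_j − 28t_{j−1} = 11·(-4^j + 7^j) − 28·(-4^{j−1} + 7^{j−1}) = -(11·4 − 28)4^{j−1} + (11·7 − 28)7^{j−1} = -16·4^{j−1} + 49·7^{j−1} = -4^{j+1} + 7^{j+1}.
Hence t_k = -4^k + 7^k for every k ≥ 1, by strong induction.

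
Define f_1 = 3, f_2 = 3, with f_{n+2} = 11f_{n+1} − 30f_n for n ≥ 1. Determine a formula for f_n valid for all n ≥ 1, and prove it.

Claim: f_n = 3·5^n − 2·6^n.

Base cases: f_1 = 3 and 3·5^1 − 2·6^1 = 3; f_2 = 3 and 3·5^2 − 2·6^2 = 3.
Assume f_i = 3·5^i − 2·6^i for all 1 ≤ i ≤ j, where j ≥ 2.
Then f_{j+1} = 11f_j − 30f_{j−1} = 11·(3·5^j − 2·6^j) − 30·(3·5^{j−1} − 2·6^{j−1}) = 3·(11·5 − 30)5^{j−1} − 2·(11·6 − 30)6^{j−1} = 75·5^{j−1} − 72·6^{j−1} = 3·5^{j+1} − 2·6^{j+1}.
Hence f_n = 3·5^n − 2·6^n for every n ≥ 1, by strong induction.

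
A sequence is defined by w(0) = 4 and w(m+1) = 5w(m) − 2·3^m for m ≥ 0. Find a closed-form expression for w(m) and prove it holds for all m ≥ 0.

Claim: w(m) = 3·5^m + 3^m.

Base case: w(0) = 4, and 3·5^0 + 3^0 = 3 + 1 = 4.
Assume w(r) = 3·5^r + 3^r for some r ≥ 0.
Then w(r+1) = 5w(r) − 2·3^r = 5·(3·5^r + 3^r) − 2·3^r = 3·5^{r+1} + 5·3^r − 2·3^r = 3·5^{r+1} + 3·3^r = 3·5^{r+1} + 3^{r+1}.
This completes the inductive step, so w(m) = 3·5^m + 3^m for all m ≥ 0.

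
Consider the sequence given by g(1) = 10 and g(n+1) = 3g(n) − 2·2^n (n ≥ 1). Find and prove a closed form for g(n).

Claim: g(n) = 2·3^n + 2·2^n.

Base case: g(1) = 10, and 2·3^1 + 2·2^1 = 6 + 4 = 10.
Assume g(k) = 2·3^k + 2·2^k for some k ≥ 1.
Then g(k+1) = 3g(k) − 2·2^k = 3·(2·3^k + 2·2^k) − 2·2^k = 2·3^{k+1} + 6·2^k − 2·2^k = 2·3^{k+1} + 4·2^k = 2·3^{k+1} + 2·2^{k+1}.
So the formula holds for k+1, and by induction g(n) = 2·3^n + 2·2^n for all n ≥ 1.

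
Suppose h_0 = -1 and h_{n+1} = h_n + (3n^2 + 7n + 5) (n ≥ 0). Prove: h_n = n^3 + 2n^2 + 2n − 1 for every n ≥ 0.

Base case: h_0 = -1, and 0^3 + 2·0^2 + 2·0 − 1 = -1.
Assume h_j = j^3 + 2j^2 + 2j − 1.
Then h_{j+1} = h_j + (3j^2 + 7j + 5) = (j^3 + 2j^2 + 2j − 1) + (3j^2 + 7j + 5) = j^3 + 5j^2 + 9j + 4,
and (j+1)^3 + 2·(j+1)^2 + 2·(j+1) − 1 = j^3 + 5j^2 + 9j + 4.
This completes the inductive step, so h_n = n^3 + 2n^2 + 2n − 1 for all n ≥ 0.

h_n = n^3 + 2n^2 + 2n − 1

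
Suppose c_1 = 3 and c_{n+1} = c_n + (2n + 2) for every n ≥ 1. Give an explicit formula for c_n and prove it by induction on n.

Claim: c_n = n^2 + n + 1.

Base case: c_1 = 3, and 1^2 + 1 + 1 = 3.
Assume c_r = r^2 + r + 1.
Then c_{r+1} = c_r + (2r + 2) = (r^2 + r + 1) + (2r + 2) = r^2 + 3r + 3,
and (r+1)^2 + (r+1) + 1 = r^2 + 3r + 3.
By induction, c_n = n^2 + n + 1 for all n ≥ 1.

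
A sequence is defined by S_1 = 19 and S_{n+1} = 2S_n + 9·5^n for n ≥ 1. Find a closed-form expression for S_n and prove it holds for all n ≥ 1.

Claim: S_n = 2·2^n + 3·5^n.

Base case: S_1 = 19, and 2·2^1 + 3·5^1 = 4 + 15 = 19.
Assume S_k = 2·2^k + 3·5^k for some k ≥ 1.
Then S_{k+1} = 2S_k + 9·5^k = 2·(2·2^k + 3·5^k) + 9·5^k = 2·2^{k+1} + 6·5^k + 9·5^k = 2·2^{k+1} + 15·5^k = 2·2^{k+1} + 3·5^{k+1}.
Hence S_n = 2·2^n + 3·5^n for every n ≥ 1, by induction.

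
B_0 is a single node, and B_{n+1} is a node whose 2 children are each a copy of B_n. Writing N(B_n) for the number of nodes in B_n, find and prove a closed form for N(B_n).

Claim: N(B_n) = 2^{n+1} − 1.

Base case: N(B_0) = 1, and 2^{0+1} − 1 = 1.
Assume N(B_k) = 2^{k+1} − 1.
Then N(B_{k+1}) = 1 + 2N(B_k) = 1 + 2(2^{k+1} − 1) = 2^{k+2} − 2 + 1 = 2^{k+2} − 1.
Hence N(B_n) = 2^{n+1} − 1 for every n ≥ 0, by induction.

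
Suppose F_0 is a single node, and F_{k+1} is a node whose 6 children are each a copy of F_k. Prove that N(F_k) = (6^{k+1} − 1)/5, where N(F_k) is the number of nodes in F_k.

Base case: N(F_0) = 1, and (6^{0+1} − 1)/5 = 1.
Assume N(F_j) = (6^{j+1} − 1)/5.
Then N(F_{j+1}) = 1 + 6N(F_j) = 1 + 6·(6^{j+1} − 1)/5 = 1 + (6^{j+2} − 6)/5 = (5 + 6^{j+2} − 6)/5 = (6^{j+2} − 1)/5.
Hence N(F_k) = (6^{k+1} − 1)/5 for every k ≥ 0, by induction.

N(F_k) = (6^{k+1} − 1)/5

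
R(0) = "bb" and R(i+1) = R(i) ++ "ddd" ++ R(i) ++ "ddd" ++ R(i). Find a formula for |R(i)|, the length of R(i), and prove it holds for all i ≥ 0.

Claim: |R(i)| = 5·3^i − 3.

Base case: |R(0)| = 2, and 5·3^0 − 3 = 2.
Assume |R(j)| = 5·3^j − 3.
Then |R(j+1)| = 3|R(j)| + 6 = 3(5·3^j − 3) + 6 = 5·3^{j+1} − 9 + 6 = 5·3^{j+1} − 3.
By induction, |R(i)| = 5·3^i − 3 for all i ≥ 0.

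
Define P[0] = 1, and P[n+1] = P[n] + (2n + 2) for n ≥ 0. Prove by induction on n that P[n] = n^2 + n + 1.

Base case: P[0] = 1, and 0^2 + 0 + 1 = 1.
Assume P[k] = k^2 + k + 1.
Then P[k+1] = P[k] + (2k + 2) = (k^2 + k + 1) + (2k + 2) = k^2 + 3k + 3,
and (k+1)^2 + (k+1) + 1 = k^2 + 3k + 3.
This completes the inductive step, so P[n] = n^2 + n + 1 for all n ≥ 0.

P[n] = n^2 + n + 1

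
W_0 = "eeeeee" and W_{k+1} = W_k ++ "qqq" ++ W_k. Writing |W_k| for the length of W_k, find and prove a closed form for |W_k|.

Claim: |W_k| = 9·2^k − 3.

Base case: |W_0| = 6, and 9·2^0 − 3 = 6.
Assume |W_m| = 9·2^m − 3.
Then |W_{m+1}| = |W_m| + 3 + |W_m| = 2|W_m| + 3 = 2(9·2^m − 3) + 3 = 9·2^{m+1} − 6 + 3 = 9·2^{m+1} − 3.
Hence |W_k| = 9·2^k − 3 for every k ≥ 0, by induction.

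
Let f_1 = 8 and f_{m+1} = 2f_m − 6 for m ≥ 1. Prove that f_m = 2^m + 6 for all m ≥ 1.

Base case: f_1 = 8, and 2^1 + 6 = 2 + 6 = 8.
Assume f_r = 2^r + 6 for some r ≥ 1.
Then f_{r+1} = 2f_r − 6 = 2·(2^r + 6) − 6 = 2^{r+1} + 12 − 6 = 2^{r+1} + 6.
This completes the inductive step, so f_m = 2^m + 6 for all m ≥ 1.

f_m = 2^m + 6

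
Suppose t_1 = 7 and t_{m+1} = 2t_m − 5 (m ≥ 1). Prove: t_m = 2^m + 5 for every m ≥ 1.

Base case: t_1 = 7, and 2^1 + 5 = 2 + 5 = 7.
Assume t_k = 2^k + 5 for some k ≥ 1.
Then t_{k+1} = 2t_k − 5 = 2·(2^k + 5) − 5 = 2^{k+1} + 10 − 5 = 2^{k+1} + 5.
So the formula holds for k+1, and by induction t_m = 2^m + 5 for all m ≥ 1.

t_m = 2^m + 5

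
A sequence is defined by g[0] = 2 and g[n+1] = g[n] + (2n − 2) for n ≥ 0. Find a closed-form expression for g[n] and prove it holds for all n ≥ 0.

Claim: g[n] = n^2 − 3n + 2.

Base case: g[0] = 2, and 0^2 − 3·0 + 2 = 2.
Assume g[m] = m^2 − 3m + 2.
Then g[m+1] = g[m] + (2m − 2) = (m^2 − 3m + 2) + (2m − 2) = m^2 − m,
and (m+1)^2 − 3·(m+1) + 2 = m^2 − m.
By induction, g[n] = n^2 − 3n + 2 for all n ≥ 0.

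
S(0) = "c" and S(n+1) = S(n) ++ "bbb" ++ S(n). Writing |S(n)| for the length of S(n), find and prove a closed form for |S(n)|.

Claim: |S(n)| = 2^{n+2} − 3.

Base case: |S(0)| = 1, and 2^{0+2} − 3 = 1.
Assume |S(r)| = 2^{r+2} − 3.
Then |S(r+1)| = |S(r)| + 3 + |S(r)| = 2|S(r)| + 3 = 2(2^{r+2} − 3) + 3 = 2^{r+3} − 6 + 3 = 2^{r+3} − 3.
By induction, |S(n)| = 2^{n+2} − 3 for all n ≥ 0.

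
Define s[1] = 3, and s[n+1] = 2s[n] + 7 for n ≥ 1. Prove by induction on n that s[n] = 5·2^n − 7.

Base case: s[1] = 3, and 5·2^1 − 7 = 10 − 7 = 3.
Assume s[k] = 5·2^k − 7 for some k ≥ 1.
Then s[k+1] = 2s[k] + 7 = 2·(5·2^k − 7) + 7 = 10·2^k − 14 + 7 = 5·2^{k+1} − 7.
This completes the inductive step, so s[n] = 5·2^n − 7 for all n ≥ 1.

s[n] = 5·2^n − 7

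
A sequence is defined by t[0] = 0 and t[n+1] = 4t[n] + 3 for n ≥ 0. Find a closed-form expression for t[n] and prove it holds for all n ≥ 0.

Claim: t[n] = 4^n − 1.

Base case: t[0] = 0, and 4^0 − 1 = 1 − 1 = 0.
Assume t[m] = 4^m − 1 for some m ≥ 0.
Then t[m+1] = 4t[m] + 3 = 4·(4^m − 1) + 3 = 4^{m+1} − 4 + 3 = 4^{m+1} − 1.
Hence t[n] = 4^n − 1 for every n ≥ 0, by induction.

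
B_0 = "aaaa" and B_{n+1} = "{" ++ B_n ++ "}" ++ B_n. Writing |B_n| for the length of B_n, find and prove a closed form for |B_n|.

Claim: |B_n| = 6·2^n − 2.

Base case: |B_0| = 4, and 6·2^0 − 2 = 4.
Assume |B_r| = 6·2^r − 2.
Then |B_{r+1}| = 1 + |B_r| + 1 + |B_r| = 2|B_r| + 2 = 2(6·2^r − 2) + 2 = 6·2^{r+1} − 4 + 2 = 6·2^{r+1} − 2.
Hence |B_n| = 6·2^n − 2 for every n ≥ 0, by induction.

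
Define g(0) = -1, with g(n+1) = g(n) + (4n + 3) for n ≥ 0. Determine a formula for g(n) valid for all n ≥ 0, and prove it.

Claim: g(n) = 2n^2 + n − 1.

Base case: g(0) = -1, and 2·0^2 + 0 − 1 = -1.
Assume g(j) = 2j^2 + j − 1.
Then g(j+1) = g(j) + (4j + 3) = (2j^2 + j − 1) + (4j + 3) = 2j^2 + 5j + 2,
and 2·(j+1)^2 + (j+1) − 1 = 2j^2 + 5j + 2.
Hence g(n) = 2n^2 + n − 1 for every n ≥ 0, by induction.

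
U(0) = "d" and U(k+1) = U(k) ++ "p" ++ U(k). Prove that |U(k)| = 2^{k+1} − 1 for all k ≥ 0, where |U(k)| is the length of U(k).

Base case: |U(0)| = 1, and 2^{0+1} − 1 = 1.
Assume |U(j)| = 2^{j+1} − 1.
Then |U(j+1)| = |U(j)| + 1 + |U(j)| = 2|U(j)| + 1 = 2(2^{j+1} − 1) + 1 = 2^{j+2} − 2 + 1 = 2^{j+2} − 1.
This completes the inductive step, so |U(k)| = 2^{k+1} − 1 for all k ≥ 0.

|U(k)| = 2^{k+1} − 1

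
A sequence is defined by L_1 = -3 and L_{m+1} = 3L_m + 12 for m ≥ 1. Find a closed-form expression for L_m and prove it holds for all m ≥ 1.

Claim: L_m = 3^m − 6.

Base case: L_1 = -3, and 3^1 − 6 = 3 − 6 = -3.
Assume L_k = 3^k − 6 for some k ≥ 1.
Then L_{k+1} = 3L_k + 12 = 3·(3^k − 6) + 12 = 3^{k+1} − 18 + 12 = 3^{k+1} − 6.
This completes the inductive step, so L_m = 3^m − 6 for all m ≥ 1.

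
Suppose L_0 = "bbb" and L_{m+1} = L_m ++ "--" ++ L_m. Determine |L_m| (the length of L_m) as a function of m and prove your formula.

Claim: |L_m| = 5·2^m − 2.

Base case: |L_0| = 3, and 5·2^0 − 2 = 3.
Assume |L_j| = 5·2^j − 2.
Then |L_{j+1}| = |L_j| + 2 + |L_j| = 2|L_j| + 2 = 2(5·2^j − 2) + 2 = 5·2^{j+1} − 4 + 2 = 5·2^{j+1} − 2.
By induction, |L_m| = 5·2^m − 2 for all m ≥ 0.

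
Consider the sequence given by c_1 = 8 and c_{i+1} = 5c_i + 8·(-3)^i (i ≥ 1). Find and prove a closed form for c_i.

Claim: c_i = 5^i − (-3)^i.

Base case: c_1 = 8, and 5^1 − (-3)^1 = 5 + 3 = 8.
Assume c_j = 5^j − (-3)^j for some j ≥ 1.
Then c_{j+1} = 5c_j + 8·(-3)^j = 5·(5^j − (-3)^j) + 8·(-3)^j = 5^{j+1} − 5·(-3)^j + 8·(-3)^j = 5^{j+1} + 3·(-3)^j = 5^{j+1} − (-3)^{j+1}.
By induction, c_i = 5^i − (-3)^i for all i ≥ 1.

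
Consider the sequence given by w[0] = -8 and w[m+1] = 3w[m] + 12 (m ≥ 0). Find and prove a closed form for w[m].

Claim: w[m] = -2·3^m − 6.

Base case: w[0] = -8, and -2·3^0 − 6 = -2 − 6 = -8.
Assume w[j] = -2·3^j − 6 for some j ≥ 0.
Then w[j+1] = 3w[j] + 12 = 3·(-2·3^j − 6) + 12 = -6·3^j − 18 + 12 = -2·3^{j+1} − 6.
By induction, w[m] = -2·3^m − 6 for all m ≥ 0.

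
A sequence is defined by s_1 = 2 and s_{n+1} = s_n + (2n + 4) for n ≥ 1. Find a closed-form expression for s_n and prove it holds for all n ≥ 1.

Claim: s_n = n^2 + 3n − 2.

Base case: s_1 = 2, and 1^2 + 3·1 − 2 = 2.
Assume s_j = j^2 + 3j − 2.
Then s_{j+1} = s_j + (2j + 4) = (j^2 + 3j − 2) + (2j + 4) = j^2 + 5j + 2,
and (j+1)^2 + 3·(j+1) − 2 = j^2 + 5j + 2.
This completes the inductive step, so s_n = n^2 + 3n − 2 for all n ≥ 1.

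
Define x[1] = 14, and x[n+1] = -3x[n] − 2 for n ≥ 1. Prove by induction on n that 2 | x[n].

Base case: x[1] = 14 = 2·7, so 2 | x[1].
Assume 2 | x[m], so x[m] = 2t for some integer t.
Then x[m+1] = -3x[m] − 2 = -3·(2t) − 2 = 2(-3t − 1), so 2 | x[m+1].
So the property holds for m+1, and by induction 2 | x[n] for all n ≥ 1.

2 | x[n]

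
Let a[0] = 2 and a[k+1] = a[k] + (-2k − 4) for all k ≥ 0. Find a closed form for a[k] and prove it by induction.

Claim: a[k] = -k^2 − 3k + 2.

Base case: a[0] = 2, and -0^2 − 3·0 + 2 = 2.
Assume a[r] = -r^2 − 3r + 2.
Then a[r+1] = a[r] + (-2r − 4) = (-r^2 − 3r + 2) + (-2r − 4) = -r^2 − 5r − 2,
and -(r+1)^2 − 3·(r+1) + 2 = -r^2 − 5r − 2.
By induction, a[k] = -k^2 − 3k + 2 for all k ≥ 0.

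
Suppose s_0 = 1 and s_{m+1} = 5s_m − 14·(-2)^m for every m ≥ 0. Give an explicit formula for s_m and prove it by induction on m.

Claim: s_m = -5^m + 2·(-2)^m.

Base case: s_0 = 1, and -5^0 + 2·(-2)^0 = -1 + 2 = 1.
Assume s_k = -5^k + 2·(-2)^k for some k ≥ 0.
Then s_{k+1} = 5s_k − 14·(-2)^k = 5·(-5^k + 2·(-2)^k) − 14·(-2)^k = -5^{k+1} + 10·(-2)^k − 14·(-2)^k = -5^{k+1} − 4·(-2)^k = -5^{k+1} + 2·(-2)^{k+1}.
So the formula holds for k+1, and by induction s_m = -5^m + 2·(-2)^m for all m ≥ 0.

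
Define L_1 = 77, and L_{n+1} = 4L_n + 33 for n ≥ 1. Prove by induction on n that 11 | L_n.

Base case: L_1 = 77 = 11·7, so 11 | L_1.
Assume 11 | L_k, so L_k = 11t for some integer t.
Then L_{k+1} = 4L_k + 33 = 4·(11t) + 33 = 11(4t + 3), so 11 | L_{k+1}.
Hence 11 | L_n for every n ≥ 1, by induction.

11 | L_n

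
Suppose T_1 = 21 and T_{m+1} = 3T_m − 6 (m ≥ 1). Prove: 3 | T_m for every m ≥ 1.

Base case: T_1 = 21 = 3·7, so 3 | T_1.
Assume 3 | T_r, so T_r = 3t for some integer t.
Then T_{r+1} = 3T_r − 6 = 3·(3t) − 6 = 3(3t − 2), so 3 | T_{r+1}.
This completes the inductive step, so 3 | T_m for all m ≥ 1.

3 | T_m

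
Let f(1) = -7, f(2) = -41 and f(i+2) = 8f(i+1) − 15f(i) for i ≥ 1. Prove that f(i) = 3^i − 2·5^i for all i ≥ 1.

Base cases: f(1) = -7 and 3^1 − 2·5^1 = -7; f(2) = -41 and 3^2 − 2·5^2 = -41.
Assume f(j) = 3^j − 2·5^j for all 1 ≤ j ≤ k, where k ≥ 2.
Then f(k+1) = 8f(k) − 15f(k−1) = 8·(3^k − 2·5^k) − 15·(3^{k−1} − 2·5^{k−1}) = (8·3 − 15)3^{k−1} − 2·(8·5 − 15)5^{k−1} = 9·3^{k−1} − 50·5^{k−1} = 3^{k+1} − 2·5^{k+1}.
By strong induction, f(i) = 3^i − 2·5^i for all i ≥ 1.

f(i) = 3^i − 2·5^i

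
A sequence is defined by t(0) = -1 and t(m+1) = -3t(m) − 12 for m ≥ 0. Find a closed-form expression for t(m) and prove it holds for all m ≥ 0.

Claim: t(m) = 2·(-3)^m − 3.

Base case: t(0) = -1, and 2·(-3)^0 − 3 = 2 − 3 = -1.
Assume t(r) = 2·(-3)^r − 3 for some r ≥ 0.
Then t(r+1) = -3t(r) − 12 = -3·(2·(-3)^r − 3) − 12 = -6·(-3)^r + 9 − 12 = 2·(-3)^{r+1} − 3.
By induction, t(m) = 2·(-3)^m − 3 for all m ≥ 0.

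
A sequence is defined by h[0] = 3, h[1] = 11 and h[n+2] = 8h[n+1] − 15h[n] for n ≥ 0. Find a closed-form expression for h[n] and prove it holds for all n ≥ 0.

Claim: h[n] = 5^n + 2·3^n.

Base cases: h[0] = 3 and 5^0 + 2·3^0 = 3; h[1] = 11 and 5^1 + 2·3^1 = 11.
Assume h[j] = 5^j + 2·3^j for all 0 ≤ j ≤ m, where m ≥ 1.
Then h[m+1] = 8h[m] − 15h[m−1] = 8·(5^m + 2·3^m) − 15·(5^{m−1} + 2·3^{m−1}) = (8·5 − 15)5^{m−1} + 2·(8·3 − 15)3^{m−1} = 25·5^{m−1} + 18·3^{m−1} = 5^{m+1} + 2·3^{m+1}.
Hence h[n] = 5^n + 2·3^n for every n ≥ 0, by strong induction.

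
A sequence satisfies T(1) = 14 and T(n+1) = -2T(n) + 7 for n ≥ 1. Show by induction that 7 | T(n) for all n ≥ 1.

Base case: T(1) = 14 = 7·2, so 7 | T(1).
Assume 7 | T(r), so T(r) = 7t for some integer t.
Then T(r+1) = -2T(r) + 7 = -2·(7t) + 7 = 7(-2t + 1), so 7 | T(r+1).
This completes the inductive step, so 7 | T(n) for all n ≥ 1.

7 | T(n)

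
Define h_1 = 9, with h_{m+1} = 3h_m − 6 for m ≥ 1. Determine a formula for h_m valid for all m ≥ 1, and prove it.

Claim: h_m = 2·3^m + 3.

Base case: h_1 = 9, and 2·3^1 + 3 = 6 + 3 = 9.
Assume h_k = 2·3^k + 3 for some k ≥ 1.
Then h_{k+1} = 3h_k − 6 = 3·(2·3^k + 3) − 6 = 6·3^k + 9 − 6 = 2·3^{k+1} + 3.
So the formula holds for k+1, and by induction h_m = 2·3^m + 3 for all m ≥ 1.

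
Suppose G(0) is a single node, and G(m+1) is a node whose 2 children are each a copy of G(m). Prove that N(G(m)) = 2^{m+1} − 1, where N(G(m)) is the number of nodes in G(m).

Base case: N(G(0)) = 1, and 2^{0+1} − 1 = 1.
Assume N(G(r)) = 2^{r+1} − 1.
Then N(G(r+1)) = 1 + 2N(G(r)) = 1 + 2(2^{r+1} − 1) = 2^{r+2} − 2 + 1 = 2^{r+2} − 1.
Hence N(G(m)) = 2^{m+1} − 1 for every m ≥ 0, by induction.

N(G(m)) = 2^{m+1} − 1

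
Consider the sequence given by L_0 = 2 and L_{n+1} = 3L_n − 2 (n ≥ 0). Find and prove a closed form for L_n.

Claim: L_n = 3^n + 1.

Base case: L_0 = 2, and 3^0 + 1 = 1 + 1 = 2.
Assume L_k = 3^k + 1 for some k ≥ 0.
Then L_{k+1} = 3L_k − 2 = 3·(3^k + 1) − 2 = 3^{k+1} + 3 − 2 = 3^{k+1} + 1.
Hence L_n = 3^n + 1 for every n ≥ 0, by induction.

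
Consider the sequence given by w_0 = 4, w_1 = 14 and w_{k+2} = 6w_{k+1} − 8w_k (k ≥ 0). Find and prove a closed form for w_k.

Claim: w_k = 3·4^k + 2^k.

Base cases: w_0 = 4 and 3·4^0 + 2^0 = 4; w_1 = 14 and 3·4^1 + 2^1 = 14.
Assume w_j = 3·4^j + 2^j for all 0 ≤ j ≤ r, where r ≥ 1.
Then w_{r+1} = 6w_r − 8w_{r−1} = 6·(3·4^r + 2^r) − 8·(3·4^{r−1} + 2^{r−1}) = 3·(6·4 − 8)4^{r−1} + (6·2 − 8)2^{r−1} = 48·4^{r−1} + 4·2^{r−1} = 3·4^{r+1} + 2^{r+1}.
So the formula holds for r+1, and by strong induction w_k = 3·4^k + 2^k for all k ≥ 0.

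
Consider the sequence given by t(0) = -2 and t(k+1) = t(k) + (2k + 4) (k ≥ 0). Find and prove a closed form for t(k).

Claim: t(k) = k^2 + 3k − 2.

Base case: t(0) = -2, and 0^2 + 3·0 − 2 = -2.
Assume t(r) = r^2 + 3r − 2.
Then t(r+1) = t(r) + (2r + 4) = (r^2 + 3r − 2) + (2r + 4) = r^2 + 5r + 2,
and (r+1)^2 + 3·(r+1) − 2 = r^2 + 5r + 2.
Hence t(k) = k^2 + 3k − 2 for every k ≥ 0, by induction.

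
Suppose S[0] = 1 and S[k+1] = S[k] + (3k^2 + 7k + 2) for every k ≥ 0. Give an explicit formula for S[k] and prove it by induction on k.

Claim: S[k] = k^3 + 2k^2 − k + 1.

Base case: S[0] = 1, and 0^3 + 2·0^2 − 0 + 1 = 1.
Assume S[r] = r^3 + 2r^2 − r + 1.
Then S[r+1] = S[r] + (3r^2 + 7r + 2) = (r^3 + 2r^2 − r + 1) + (3r^2 + 7r + 2) = r^3 + 5r^2 + 6r + 3,
and (r+1)^3 + 2·(r+1)^2 − (r+1) + 1 = r^3 + 5r^2 + 6r + 3.
By induction, S[k] = k^3 + 2k^2 − k + 1 for all k ≥ 0.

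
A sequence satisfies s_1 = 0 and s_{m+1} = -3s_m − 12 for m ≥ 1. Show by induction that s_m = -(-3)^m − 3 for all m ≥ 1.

Base case: s_1 = 0, and -(-3)^1 − 3 = 3 − 3 = 0.
Assume s_r = -(-3)^r − 3 for some r ≥ 1.
Then s_{r+1} = -3s_r − 12 = -3·(-(-3)^r − 3) − 12 = 3·(-3)^r + 9 − 12 = -(-3)^{r+1} − 3.
This completes the inductive step, so s_m = -(-3)^m − 3 for all m ≥ 1.

s_m = -(-3)^m − 3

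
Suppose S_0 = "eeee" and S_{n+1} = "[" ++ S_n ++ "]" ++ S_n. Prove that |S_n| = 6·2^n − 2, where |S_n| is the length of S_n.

Base case: |S_0| = 4, and 6·2^0 − 2 = 4.
Assume |S_m| = 6·2^m − 2.
Then |S_{m+1}| = 1 + |S_m| + 1 + |S_m| = 2|S_m| + 2 = 2(6·2^m − 2) + 2 = 6·2^{m+1} − 4 + 2 = 6·2^{m+1} − 2.
So the formula holds for m+1, and by induction |S_n| = 6·2^n − 2 for all n ≥ 0.

|S_n| = 6·2^n − 2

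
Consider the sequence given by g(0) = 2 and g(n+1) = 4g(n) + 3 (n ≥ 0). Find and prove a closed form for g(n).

Claim: g(n) = 3·4^n − 1.

Base case: g(0) = 2, and 3·4^0 − 1 = 3 − 1 = 2.
Assume g(k) = 3·4^k − 1 for some k ≥ 0.
Then g(k+1) = 4g(k) + 3 = 4·(3·4^k − 1) + 3 = 12·4^k − 4 + 3 = 3·4^{k+1} − 1.
This completes the inductive step, so g(n) = 3·4^n − 1 for all n ≥ 0.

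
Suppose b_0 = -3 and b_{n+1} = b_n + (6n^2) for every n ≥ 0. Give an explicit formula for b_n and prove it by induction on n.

Claim: b_n = 2n^3 − 3n^2 + n − 3.

Base case: b_0 = -3, and 2·0^3 − 3·0^2 + 0 − 3 = -3.
Assume b_m = 2m^3 − 3m^2 + m − 3.
Then b_{m+1} = b_m + (6m^2) = (2m^3 − 3m^2 + m − 3) + (6m^2) = 2m^3 + 3m^2 + m − 3,
and 2·(m+1)^3 − 3·(m+1)^2 + (m+1) − 3 = 2m^3 + 3m^2 + m − 3.
Hence b_n = 2n^3 − 3n^2 + n − 3 for every n ≥ 0, by induction.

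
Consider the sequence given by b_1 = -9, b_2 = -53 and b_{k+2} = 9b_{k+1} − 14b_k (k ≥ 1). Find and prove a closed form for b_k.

Claim: b_k = -2^k − 7^k.

Base cases: b_1 = -9 and -2^1 − 7^1 = -9; b_2 = -53 and -2^2 − 7^2 = -53.
Assume b_j = -2^j − 7^j for all 1 ≤ j ≤ m, where m ≥ 2.
Then b_{m+1} = 9b_m − 14b_{m−1} = 9·(-2^m − 7^m) − 14·(-2^{m−1} − 7^{m−1}) = -(9·2 − 14)2^{m−1} − (9·7 − 14)7^{m−1} = -4·2^{m−1} − 49·7^{m−1} = -2^{m+1} − 7^{m+1}.
By strong induction, b_k = -2^k − 7^k for all k ≥ 1.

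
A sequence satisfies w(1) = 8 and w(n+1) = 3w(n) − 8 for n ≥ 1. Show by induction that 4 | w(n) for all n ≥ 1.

Base case: w(1) = 8 = 4·2, so 4 | w(1).
Assume 4 | w(k), so w(k) = 4t for some integer t.
Then w(k+1) = 3w(k) − 8 = 3·(4t) − 8 = 4(3t − 2), so 4 | w(k+1).
So the property holds for k+1, and by induction 4 | w(n) for all n ≥ 1.

4 | w(n)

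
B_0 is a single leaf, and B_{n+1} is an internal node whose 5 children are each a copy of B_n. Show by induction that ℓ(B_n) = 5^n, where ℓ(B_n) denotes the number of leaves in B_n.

Base case: ℓ(B_0) = 1, and 5^0 = 1.
Assume ℓ(B_r) = 5^r.
Then ℓ(B_{r+1}) = 5·ℓ(B_r) = 5·5^r = 5^{r+1}.
Hence ℓ(B_n) = 5^n for every n ≥ 0, by induction.

ℓ(B_n) = 5^n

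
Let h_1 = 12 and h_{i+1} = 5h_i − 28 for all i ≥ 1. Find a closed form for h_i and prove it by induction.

Claim: h_i = 5^i + 7.

Base case: h_1 = 12, and 5^1 + 7 = 5 + 7 = 12.
Assume h_r = 5^r + 7 for some r ≥ 1.
Then h_{r+1} = 5h_r − 28 = 5·(5^r + 7) − 28 = 5^{r+1} + 35 − 28 = 5^{r+1} + 7.
This completes the inductive step, so h_i = 5^i + 7 for all i ≥ 1.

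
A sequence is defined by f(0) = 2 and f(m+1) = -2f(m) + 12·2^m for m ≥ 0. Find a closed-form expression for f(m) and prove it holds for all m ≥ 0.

Claim: f(m) = -(-2)^m + 3·2^m.

Base case: f(0) = 2, and -(-2)^0 + 3·2^0 = -1 + 3 = 2.
Assume f(j) = -(-2)^j + 3·2^j for some j ≥ 0.
Then f(j+1) = -2f(j) + 12·2^j = -2·(-(-2)^j + 3·2^j) + 12·2^j = -(-2)^{j+1} − 6·2^j + 12·2^j = -(-2)^{j+1} + 6·2^j = -(-2)^{j+1} + 3·2^{j+1}.
So the formula holds for j+1, and by induction f(m) = -(-2)^m + 3·2^m for all m ≥ 0.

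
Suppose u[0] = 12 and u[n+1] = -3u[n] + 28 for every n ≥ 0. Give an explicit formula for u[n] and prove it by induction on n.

Claim: u[n] = 5·(-3)^n + 7.

Base case: u[0] = 12, and 5·(-3)^0 + 7 = 5 + 7 = 12.
Assume u[r] = 5·(-3)^r + 7 for some r ≥ 0.
Then u[r+1] = -3u[r] + 28 = -3·(5·(-3)^r + 7) + 28 = -15·(-3)^r − 21 + 28 = 5·(-3)^{r+1} + 7.
This completes the inductive step, so u[n] = 5·(-3)^n + 7 for all n ≥ 0.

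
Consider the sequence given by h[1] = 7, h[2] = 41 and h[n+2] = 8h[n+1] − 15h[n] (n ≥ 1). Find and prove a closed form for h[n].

Claim: h[n] = -3^n + 2·5^n.

Base cases: h[1] = 7 and -3^1 + 2·5^1 = 7; h[2] = 41 and -3^2 + 2·5^2 = 41.
Assume h[i] = -3^i + 2·5^i for all 1 ≤ i ≤ j, where j ≥ 2.
Then h[j+1] = 8h[j] − 15h[j−1] = 8·(-3^j + 2·5^j) − 15·(-3^{j−1} + 2·5^{j−1}) = -(8·3 − 15)3^{j−1} + 2·(8·5 − 15)5^{j−1} = -9·3^{j−1} + 50·5^{j−1} = -3^{j+1} + 2·5^{j+1}.
So the formula holds for j+1, and by strong induction h[n] = -3^n + 2·5^n for all n ≥ 1.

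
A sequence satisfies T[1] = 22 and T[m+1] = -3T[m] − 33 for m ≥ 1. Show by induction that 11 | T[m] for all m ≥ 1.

Base case: T[1] = 22 = 11·2, so 11 | T[1].
Assume 11 | T[j], so T[j] = 11t for some integer t.
Then T[j+1] = -3T[j] − 33 = -3·(11t) − 33 = 11(-3t − 3), so 11 | T[j+1].
So the property holds for j+1, and by induction 11 | T[m] for all m ≥ 1.

11 | T[m]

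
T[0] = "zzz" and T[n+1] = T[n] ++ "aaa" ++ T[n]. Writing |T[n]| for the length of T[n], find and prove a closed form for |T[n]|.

Claim: |T[n]| = 6·2^n − 3.

Base case: |T[0]| = 3, and 6·2^0 − 3 = 3.
Assume |T[k]| = 6·2^k − 3.
Then |T[k+1]| = |T[k]| + 3 + |T[k]| = 2|T[k]| + 3 = 2(6·2^k − 3) + 3 = 6·2^{k+1} − 6 + 3 = 6·2^{k+1} − 3.
Hence |T[n]| = 6·2^n − 3 for every n ≥ 0, by induction.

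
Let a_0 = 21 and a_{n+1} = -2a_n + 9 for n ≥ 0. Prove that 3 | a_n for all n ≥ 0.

Base case: a_0 = 21 = 3·7, so 3 | a_0.
Assume 3 | a_j, so a_j = 3t for some integer t.
Then a_{j+1} = -2a_j + 9 = -2·(3t) + 9 = 3(-2t + 3), so 3 | a_{j+1}.
By induction, 3 | a_n for all n ≥ 0.

3 | a_n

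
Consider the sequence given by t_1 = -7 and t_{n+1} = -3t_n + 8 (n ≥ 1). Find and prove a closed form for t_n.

Claim: t_n = 3·(-3)^n + 2.

Base case: t_1 = -7, and 3·(-3)^1 + 2 = -9 + 2 = -7.
Assume t_k = 3·(-3)^k + 2 for some k ≥ 1.
Then t_{k+1} = -3t_k + 8 = -3·(3·(-3)^k + 2) + 8 = -9·(-3)^k − 6 + 8 = 3·(-3)^{k+1} + 2.
Hence t_n = 3·(-3)^n + 2 for every n ≥ 1, by induction.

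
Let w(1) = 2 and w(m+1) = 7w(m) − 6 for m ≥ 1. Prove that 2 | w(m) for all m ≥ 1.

Base case: w(1) = 2 = 2·1, so 2 | w(1).
Assume 2 | w(r), so w(r) = 2t for some integer t.
Then w(r+1) = 7w(r) − 6 = 7·(2t) − 6 = 2(7t − 3), so 2 | w(r+1).
By induction, 2 | w(m) for all m ≥ 1.

2 | w(m)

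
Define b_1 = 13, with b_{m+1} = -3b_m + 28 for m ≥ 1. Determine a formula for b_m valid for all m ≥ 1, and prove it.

Claim: b_m = -2·(-3)^m + 7.

Base case: b_1 = 13, and -2·(-3)^1 + 7 = 6 + 7 = 13.
Assume b_j = -2·(-3)^j + 7 for some j ≥ 1.
Then b_{j+1} = -3b_j + 28 = -3·(-2·(-3)^j + 7) + 28 = 6·(-3)^j − 21 + 28 = -2·(-3)^{j+1} + 7.
So the formula holds for j+1, and by induction b_m = -2·(-3)^m + 7 for all m ≥ 1.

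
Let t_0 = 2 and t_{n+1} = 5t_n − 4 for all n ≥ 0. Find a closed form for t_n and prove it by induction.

Claim: t_n = 5^n + 1.

Base case: t_0 = 2, and 5^0 + 1 = 1 + 1 = 2.
Assume t_r = 5^r + 1 for some r ≥ 0.
Then t_{r+1} = 5t_r − 4 = 5·(5^r + 1) − 4 = 5^{r+1} + 5 − 4 = 5^{r+1} + 1.
Hence t_n = 5^n + 1 for every n ≥ 0, by induction.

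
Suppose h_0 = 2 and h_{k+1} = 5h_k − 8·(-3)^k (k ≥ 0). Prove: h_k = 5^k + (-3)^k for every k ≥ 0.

Base case: h_0 = 2, and 5^0 + (-3)^0 = 1 + 1 = 2.
Assume h_r = 5^r + (-3)^r for some r ≥ 0.
Then h_{r+1} = 5h_r − 8·(-3)^r = 5·(5^r + (-3)^r) − 8·(-3)^r = 5^{r+1} + 5·(-3)^r − 8·(-3)^r = 5^{r+1} − 3·(-3)^r = 5^{r+1} + (-3)^{r+1}.
So the formula holds for r+1, and by induction h_k = 5^k + (-3)^k for all k ≥ 0.

h_k = 5^k + (-3)^k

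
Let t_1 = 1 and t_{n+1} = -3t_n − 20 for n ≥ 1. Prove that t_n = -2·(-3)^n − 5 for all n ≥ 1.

Base case: t_1 = 1, and -2·(-3)^1 − 5 = 6 − 5 = 1.
Assume t_m = -2·(-3)^m − 5 for some m ≥ 1.
Then t_{m+1} = -3t_m − 20 = -3·(-2·(-3)^m − 5) − 20 = 6·(-3)^m + 15 − 20 = -2·(-3)^{m+1} − 5.
This completes the inductive step, so t_n = -2·(-3)^n − 5 for all n ≥ 1.

t_n = -2·(-3)^n − 5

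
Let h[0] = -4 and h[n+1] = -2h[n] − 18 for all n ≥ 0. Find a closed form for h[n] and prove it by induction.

Claim: h[n] = 2·(-2)^n − 6.

Base case: h[0] = -4, and 2·(-2)^0 − 6 = 2 − 6 = -4.
Assume h[m] = 2·(-2)^m − 6 for some m ≥ 0.
Then h[m+1] = -2h[m] − 18 = -2·(2·(-2)^m − 6) − 18 = -4·(-2)^m + 12 − 18 = 2·(-2)^{m+1} − 6.
So the formula holds for m+1, and by induction h[n] = 2·(-2)^n − 6 for all n ≥ 0.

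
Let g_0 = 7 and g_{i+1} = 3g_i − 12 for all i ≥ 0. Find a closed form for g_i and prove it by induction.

Claim: g_i = 3^i + 6.

Base case: g_0 = 7, and 3^0 + 6 = 1 + 6 = 7.
Assume g_j = 3^j + 6 for some j ≥ 0.
Then g_{j+1} = 3g_j − 12 = 3·(3^j + 6) − 12 = 3^{j+1} + 18 − 12 = 3^{j+1} + 6.
Hence g_i = 3^i + 6 for every i ≥ 0, by induction.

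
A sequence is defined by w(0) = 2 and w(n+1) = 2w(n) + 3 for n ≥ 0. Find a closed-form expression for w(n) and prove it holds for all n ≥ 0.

Claim: w(n) = 5·2^n − 3.

Base case: w(0) = 2, and 5·2^0 − 3 = 5 − 3 = 2.
Assume w(r) = 5·2^r − 3 for some r ≥ 0.
Then w(r+1) = 2w(r) + 3 = 2·(5·2^r − 3) + 3 = 10·2^r − 6 + 3 = 5·2^{r+1} − 3.
By induction, w(n) = 5·2^n − 3 for all n ≥ 0.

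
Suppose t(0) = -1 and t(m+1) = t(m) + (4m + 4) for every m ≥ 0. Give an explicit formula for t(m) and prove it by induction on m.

Claim: t(m) = 2m^2 + 2m − 1.

Base case: t(0) = -1, and 2·0^2 + 2·0 − 1 = -1.
Assume t(r) = 2r^2 + 2r − 1.
Then t(r+1) = t(r) + (4r + 4) = (2r^2 + 2r − 1) + (4r + 4) = 2r^2 + 6r + 3,
and 2·(r+1)^2 + 2·(r+1) − 1 = 2r^2 + 6r + 3.
Hence t(m) = 2m^2 + 2m − 1 for every m ≥ 0, by induction.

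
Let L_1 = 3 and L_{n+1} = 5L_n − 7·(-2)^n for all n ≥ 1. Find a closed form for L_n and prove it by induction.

Claim: L_n = 5^n + (-2)^n.

Base case: L_1 = 3, and 5^1 + (-2)^1 = 5 − 2 = 3.
Assume L_k = 5^k + (-2)^k for some k ≥ 1.
Then L_{k+1} = 5L_k − 7·(-2)^k = 5·(5^k + (-2)^k) − 7·(-2)^k = 5^{k+1} + 5·(-2)^k − 7·(-2)^k = 5^{k+1} − 2·(-2)^k = 5^{k+1} + (-2)^{k+1}.
This completes the inductive step, so L_n = 5^n + (-2)^n for all n ≥ 1.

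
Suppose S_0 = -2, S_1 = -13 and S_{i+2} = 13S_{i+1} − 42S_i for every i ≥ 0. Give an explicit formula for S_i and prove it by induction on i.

Claim: S_i = -7^i − 6^i.

Base cases: S_0 = -2 and -7^0 − 6^0 = -2; S_1 = -13 and -7^1 − 6^1 = -13.
Assume S_j = -7^j − 6^j for all 0 ≤ j ≤ m, where m ≥ 1.
Then S_{m+1} = 13S_m − 42S_{m−1} = 13·(-7^m − 6^m) − 42·(-7^{m−1} − 6^{m−1}) = -(13·7 − 42)7^{m−1} − (13·6 − 42)6^{m−1} = -49·7^{m−1} − 36·6^{m−1} = -7^{m+1} − 6^{m+1}.
So the formula holds for m+1, and by strong induction S_i = -7^i − 6^i for all i ≥ 0.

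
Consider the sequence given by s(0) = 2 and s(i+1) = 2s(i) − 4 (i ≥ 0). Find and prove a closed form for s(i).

Claim: s(i) = -2^{i+1} + 4.

Base case: s(0) = 2, and -2^{0+1} + 4 = -2 + 4 = 2.
Assume s(j) = -2^{j+1} + 4 for some j ≥ 0.
Then s(j+1) = 2s(j) − 4 = 2·(-2^{j+1} + 4) − 4 = -2^{j+2} + 8 − 4 = -2^{j+2} + 4.
Hence s(i) = -2^{i+1} + 4 for every i ≥ 0, by induction.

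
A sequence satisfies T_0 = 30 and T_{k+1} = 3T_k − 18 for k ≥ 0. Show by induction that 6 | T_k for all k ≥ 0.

Base case: T_0 = 30 = 6·5, so 6 | T_0.
Assume 6 | T_m, so T_m = 6t for some integer t.
Then T_{m+1} = 3T_m − 18 = 3·(6t) − 18 = 6(3t − 3), so 6 | T_{m+1}.
By induction, 6 | T_k for all k ≥ 0.

6 | T_k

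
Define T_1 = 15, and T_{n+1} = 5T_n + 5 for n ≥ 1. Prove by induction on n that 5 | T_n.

Base case: T_1 = 15 = 5·3, so 5 | T_1.
Assume 5 | T_j, so T_j = 5t for some integer t.
Then T_{j+1} = 5T_j + 5 = 5·(5t) + 5 = 5(5t + 1), so 5 | T_{j+1}.
This completes the inductive step, so 5 | T_n for all n ≥ 1.

5 | T_n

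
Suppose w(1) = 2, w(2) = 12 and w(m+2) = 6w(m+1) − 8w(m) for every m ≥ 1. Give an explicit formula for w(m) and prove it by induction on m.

Claim: w(m) = 4^m − 2^m.

Base cases: w(1) = 2 and 4^1 − 2^1 = 2; w(2) = 12 and 4^2 − 2^2 = 12.
Assume w(j) = 4^j − 2^j for all 1 ≤ j ≤ k, where k ≥ 2.
Then w(k+1) = 6w(k) − 8w(k−1) = 6·(4^k − 2^k) − 8·(4^{k−1} − 2^{k−1}) = (6·4 − 8)4^{k−1} − (6·2 − 8)2^{k−1} = 16·4^{k−1} − 4·2^{k−1} = 4^{k+1} − 2^{k+1}.
By strong induction, w(m) = 4^m − 2^m for all m ≥ 1.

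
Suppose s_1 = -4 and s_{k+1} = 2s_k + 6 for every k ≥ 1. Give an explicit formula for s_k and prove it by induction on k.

Claim: s_k = 2^k − 6.

Base case: s_1 = -4, and 2^1 − 6 = 2 − 6 = -4.
Assume s_j = 2^j − 6 for some j ≥ 1.
Then s_{j+1} = 2s_j + 6 = 2·(2^j − 6) + 6 = 2^{j+1} − 12 + 6 = 2^{j+1} − 6.
This completes the inductive step, so s_k = 2^k − 6 for all k ≥ 1.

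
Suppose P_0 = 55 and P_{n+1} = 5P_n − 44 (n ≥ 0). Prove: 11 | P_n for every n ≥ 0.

Base case: P_0 = 55 = 11·5, so 11 | P_0.
Assume 11 | P_m, so P_m = 11t for some integer t.
Then P_{m+1} = 5P_m − 44 = 5·(11t) − 44 = 11(5t − 4), so 11 | P_{m+1}.
By induction, 11 | P_n for all n ≥ 0.

11 | P_n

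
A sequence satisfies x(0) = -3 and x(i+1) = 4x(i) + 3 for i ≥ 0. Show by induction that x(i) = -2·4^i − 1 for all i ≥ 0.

Base case: x(0) = -3, and -2·4^0 − 1 = -2 − 1 = -3.
Assume x(m) = -2·4^m − 1 for some m ≥ 0.
Then x(m+1) = 4x(m) + 3 = 4·(-2·4^m − 1) + 3 = -8·4^m − 4 + 3 = -2·4^{m+1} − 1.
By induction, x(i) = -2·4^i − 1 for all i ≥ 0.

x(i) = -2·4^i − 1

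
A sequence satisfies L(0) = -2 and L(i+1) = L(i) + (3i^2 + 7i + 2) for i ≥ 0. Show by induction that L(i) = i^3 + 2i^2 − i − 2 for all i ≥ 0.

Base case: L(0) = -2, and 0^3 + 2·0^2 − 0 − 2 = -2.
Assume L(m) = m^3 + 2m^2 − m − 2.
Then L(m+1) = L(m) + (3m^2 + 7m + 2) = (m^3 + 2m^2 − m − 2) + (3m^2 + 7m + 2) = m^3 + 5m^2 + 6m,
and (m+1)^3 + 2·(m+1)^2 − (m+1) − 2 = m^3 + 5m^2 + 6m.
This completes the inductive step, so L(i) = i^3 + 2i^2 − i − 2 for all i ≥ 0.

L(i) = i^3 + 2i^2 − i − 2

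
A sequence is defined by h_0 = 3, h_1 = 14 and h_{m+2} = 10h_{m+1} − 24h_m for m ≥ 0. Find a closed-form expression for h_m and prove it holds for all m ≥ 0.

Claim: h_m = 6^m + 2·4^m.

Base cases: h_0 = 3 and 6^0 + 2·4^0 = 3; h_1 = 14 and 6^1 + 2·4^1 = 14.
Assume h_i = 6^i + 2·4^i for all 0 ≤ i ≤ j, where j ≥ 1.
Then h_{j+1} = 10h_j − 24h_{j−1} = 10·(6^j + 2·4^j) − 24·(6^{j−1} + 2·4^{j−1}) = (10·6 − 24)6^{j−1} + 2·(10·4 − 24)4^{j−1} = 36·6^{j−1} + 32·4^{j−1} = 6^{j+1} + 2·4^{j+1}.
Hence h_m = 6^m + 2·4^m for every m ≥ 0, by strong induction.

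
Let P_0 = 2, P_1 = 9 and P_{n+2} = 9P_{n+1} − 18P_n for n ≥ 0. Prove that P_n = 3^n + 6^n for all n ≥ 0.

Base cases: P_0 = 2 and 3^0 + 6^0 = 2; P_1 = 9 and 3^1 + 6^1 = 9.
Assume P_j = 3^j + 6^j for all 0 ≤ j ≤ k, where k ≥ 1.
Then P_{k+1} = 9P_k − 18P_{k−1} = 9·(3^k + 6^k) − 18·(3^{k−1} + 6^{k−1}) = (9·3 − 18)3^{k−1} + (9·6 − 18)6^{k−1} = 9·3^{k−1} + 36·6^{k−1} = 3^{k+1} + 6^{k+1}.
So the formula holds for k+1, and by strong induction P_n = 3^n + 6^n for all n ≥ 0.

P_n = 3^n + 6^n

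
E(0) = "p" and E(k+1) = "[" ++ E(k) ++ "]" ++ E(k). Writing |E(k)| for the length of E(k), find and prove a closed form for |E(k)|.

Claim: |E(k)| = 3·2^k − 2.

Base case: |E(0)| = 1, and 3·2^0 − 2 = 1.
Assume |E(m)| = 3·2^m − 2.
Then |E(m+1)| = 1 + |E(m)| + 1 + |E(m)| = 2|E(m)| + 2 = 2(3·2^m − 2) + 2 = 3·2^{m+1} − 4 + 2 = 3·2^{m+1} − 2.
This completes the inductive step, so |E(k)| = 3·2^k − 2 for all k ≥ 0.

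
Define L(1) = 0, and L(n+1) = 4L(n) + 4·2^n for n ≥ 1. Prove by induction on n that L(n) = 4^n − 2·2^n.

Base case: L(1) = 0, and 4^1 − 2·2^1 = 4 − 4 = 0.
Assume L(r) = 4^r − 2·2^r for some r ≥ 1.
Then L(r+1) = 4L(r) + 4·2^r = 4·(4^r − 2·2^r) + 4·2^r = 4^{r+1} − 8·2^r + 4·2^r = 4^{r+1} − 4·2^r = 4^{r+1} − 2·2^{r+1}.
So the formula holds for r+1, and by induction L(n) = 4^n − 2·2^n for all n ≥ 1.

L(n) = 4^n − 2·2^n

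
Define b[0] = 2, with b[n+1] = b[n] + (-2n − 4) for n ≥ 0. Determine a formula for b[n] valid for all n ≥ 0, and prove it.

Claim: b[n] = -n^2 − 3n + 2.

Base case: b[0] = 2, and -0^2 − 3·0 + 2 = 2.
Assume b[m] = -m^2 − 3m + 2.
Then b[m+1] = b[m] + (-2m − 4) = (-m^2 − 3m + 2) + (-2m − 4) = -m^2 − 5m − 2,
and -(m+1)^2 − 3·(m+1) + 2 = -m^2 − 5m − 2.
By induction, b[n] = -n^2 − 3n + 2 for all n ≥ 0.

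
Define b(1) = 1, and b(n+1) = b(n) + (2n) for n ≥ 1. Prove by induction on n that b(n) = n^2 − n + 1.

Base case: b(1) = 1, and 1^2 − 1 + 1 = 1.
Assume b(r) = r^2 − r + 1.
Then b(r+1) = b(r) + (2r) = (r^2 − r + 1) + (2r) = r^2 + r + 1,
and (r+1)^2 − (r+1) + 1 = r^2 + r + 1.
This completes the inductive step, so b(n) = n^2 − n + 1 for all n ≥ 1.

b(n) = n^2 − n + 1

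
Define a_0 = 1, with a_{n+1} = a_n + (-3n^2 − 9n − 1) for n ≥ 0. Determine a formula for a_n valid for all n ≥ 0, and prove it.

Claim: a_n = -n^3 − 3n^2 + 3n + 1.

Base case: a_0 = 1, and -0^3 − 3·0^2 + 3·0 + 1 = 1.
Assume a_k = -k^3 − 3k^2 + 3k + 1.
Then a_{k+1} = a_k + (-3k^2 − 9k − 1) = (-k^3 − 3k^2 + 3k + 1) + (-3k^2 − 9k − 1) = -k^3 − 6k^2 − 6k,
and -(k+1)^3 − 3·(k+1)^2 + 3·(k+1) + 1 = -k^3 − 6k^2 − 6k.
This completes the inductive step, so a_n = -n^3 − 3n^2 + 3n + 1 for all n ≥ 0.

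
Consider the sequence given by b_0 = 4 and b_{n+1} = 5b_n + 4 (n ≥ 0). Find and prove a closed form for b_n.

Claim: b_n = 5^{n+1} − 1.

Base case: b_0 = 4, and 5^{0+1} − 1 = 5 − 1 = 4.
Assume b_m = 5^{m+1} − 1 for some m ≥ 0.
Then b_{m+1} = 5b_m + 4 = 5·(5^{m+1} − 1) + 4 = 5^{m+2} − 5 + 4 = 5^{m+2} − 1.
This completes the inductive step, so b_n = 5^{n+1} − 1 for all n ≥ 0.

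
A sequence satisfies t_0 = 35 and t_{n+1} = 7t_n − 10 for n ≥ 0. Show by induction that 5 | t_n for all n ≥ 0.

Base case: t_0 = 35 = 5·7, so 5 | t_0.
Assume 5 | t_m, so t_m = 5s for some integer s.
Then t_{m+1} = 7t_m − 10 = 7·(5s) − 10 = 5(7s − 2), so 5 | t_{m+1}.
This completes the inductive step, so 5 | t_n for all n ≥ 0.

5 | t_n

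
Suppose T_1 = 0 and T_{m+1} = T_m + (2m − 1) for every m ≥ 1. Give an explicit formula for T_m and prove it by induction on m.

Claim: T_m = m^2 − 2m + 1.

Base case: T_1 = 0, and 1^2 − 2·1 + 1 = 0.
Assume T_j = j^2 − 2j + 1.
Then T_{j+1} = T_j + (2j − 1) = (j^2 − 2j + 1) + (2j − 1) = j^2,
and (j+1)^2 − 2·(j+1) + 1 = j^2.
By induction, T_m = m^2 − 2m + 1 for all m ≥ 1.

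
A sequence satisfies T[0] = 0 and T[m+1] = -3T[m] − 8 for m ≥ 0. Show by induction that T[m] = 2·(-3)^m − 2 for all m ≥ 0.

Base case: T[0] = 0, and 2·(-3)^0 − 2 = 2 − 2 = 0.
Assume T[j] = 2·(-3)^j − 2 for some j ≥ 0.
Then T[j+1] = -3T[j] − 8 = -3·(2·(-3)^j − 2) − 8 = -6·(-3)^j + 6 − 8 = 2·(-3)^{j+1} − 2.
This completes the inductive step, so T[m] = 2·(-3)^m − 2 for all m ≥ 0.

T[m] = 2·(-3)^m − 2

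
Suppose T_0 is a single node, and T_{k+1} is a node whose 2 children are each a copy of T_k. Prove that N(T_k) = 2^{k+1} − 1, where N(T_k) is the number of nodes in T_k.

Base case: N(T_0) = 1, and 2^{0+1} − 1 = 1.
Assume N(T_j) = 2^{j+1} − 1.
Then N(T_{j+1}) = 1 + 2N(T_j) = 1 + 2(2^{j+1} − 1) = 2^{j+2} − 2 + 1 = 2^{j+2} − 1.
By induction, N(T_k) = 2^{k+1} − 1 for all k ≥ 0.

N(T_k) = 2^{k+1} − 1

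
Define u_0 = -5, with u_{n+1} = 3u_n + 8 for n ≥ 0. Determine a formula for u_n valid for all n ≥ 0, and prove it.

Claim: u_n = -3^n − 4.

Base case: u_0 = -5, and -3^0 − 4 = -1 − 4 = -5.
Assume u_j = -3^j − 4 for some j ≥ 0.
Then u_{j+1} = 3u_j + 8 = 3·(-3^j − 4) + 8 = -3^{j+1} − 12 + 8 = -3^{j+1} − 4.
This completes the inductive step, so u_n = -3^n − 4 for all n ≥ 0.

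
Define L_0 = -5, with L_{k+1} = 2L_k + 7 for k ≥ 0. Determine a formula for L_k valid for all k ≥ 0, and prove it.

Claim: L_k = 2^{k+1} − 7.

Base case: L_0 = -5, and 2^{0+1} − 7 = 2 − 7 = -5.
Assume L_j = 2^{j+1} − 7 for some j ≥ 0.
Then L_{j+1} = 2L_j + 7 = 2·(2^{j+1} − 7) + 7 = 2^{j+2} − 14 + 7 = 2^{j+2} − 7.
So the formula holds for j+1, and by induction L_k = 2^{k+1} − 7 for all k ≥ 0.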